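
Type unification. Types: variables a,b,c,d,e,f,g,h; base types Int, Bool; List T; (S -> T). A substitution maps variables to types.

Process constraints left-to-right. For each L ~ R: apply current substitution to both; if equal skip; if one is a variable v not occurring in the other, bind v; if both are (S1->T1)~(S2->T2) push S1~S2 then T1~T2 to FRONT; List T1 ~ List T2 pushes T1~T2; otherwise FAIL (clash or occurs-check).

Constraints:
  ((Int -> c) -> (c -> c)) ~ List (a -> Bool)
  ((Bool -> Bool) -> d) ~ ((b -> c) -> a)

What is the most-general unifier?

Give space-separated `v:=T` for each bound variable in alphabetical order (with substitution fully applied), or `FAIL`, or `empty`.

Answer: FAIL

Derivation:
step 1: unify ((Int -> c) -> (c -> c)) ~ List (a -> Bool)  [subst: {-} | 1 pending]
  clash: ((Int -> c) -> (c -> c)) vs List (a -> Bool)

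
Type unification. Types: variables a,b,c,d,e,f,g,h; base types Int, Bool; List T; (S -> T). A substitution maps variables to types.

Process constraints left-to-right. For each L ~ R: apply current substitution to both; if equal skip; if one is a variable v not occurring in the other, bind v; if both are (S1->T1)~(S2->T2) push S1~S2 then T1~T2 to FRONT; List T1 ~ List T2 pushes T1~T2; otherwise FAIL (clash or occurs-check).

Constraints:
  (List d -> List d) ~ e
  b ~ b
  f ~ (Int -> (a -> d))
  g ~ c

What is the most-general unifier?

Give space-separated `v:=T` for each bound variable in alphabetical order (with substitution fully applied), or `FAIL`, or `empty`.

Answer: e:=(List d -> List d) f:=(Int -> (a -> d)) g:=c

Derivation:
step 1: unify (List d -> List d) ~ e  [subst: {-} | 3 pending]
  bind e := (List d -> List d)
step 2: unify b ~ b  [subst: {e:=(List d -> List d)} | 2 pending]
  -> identical, skip
step 3: unify f ~ (Int -> (a -> d))  [subst: {e:=(List d -> List d)} | 1 pending]
  bind f := (Int -> (a -> d))
step 4: unify g ~ c  [subst: {e:=(List d -> List d), f:=(Int -> (a -> d))} | 0 pending]
  bind g := c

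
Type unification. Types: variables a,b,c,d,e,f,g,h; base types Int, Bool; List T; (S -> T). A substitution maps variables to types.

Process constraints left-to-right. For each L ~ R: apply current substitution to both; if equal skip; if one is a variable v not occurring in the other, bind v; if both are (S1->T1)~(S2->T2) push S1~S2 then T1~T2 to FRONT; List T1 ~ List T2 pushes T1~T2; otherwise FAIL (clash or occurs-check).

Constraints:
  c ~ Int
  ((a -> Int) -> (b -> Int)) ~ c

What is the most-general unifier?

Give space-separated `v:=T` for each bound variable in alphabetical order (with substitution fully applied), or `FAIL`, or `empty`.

step 1: unify c ~ Int  [subst: {-} | 1 pending]
  bind c := Int
step 2: unify ((a -> Int) -> (b -> Int)) ~ Int  [subst: {c:=Int} | 0 pending]
  clash: ((a -> Int) -> (b -> Int)) vs Int

Answer: FAIL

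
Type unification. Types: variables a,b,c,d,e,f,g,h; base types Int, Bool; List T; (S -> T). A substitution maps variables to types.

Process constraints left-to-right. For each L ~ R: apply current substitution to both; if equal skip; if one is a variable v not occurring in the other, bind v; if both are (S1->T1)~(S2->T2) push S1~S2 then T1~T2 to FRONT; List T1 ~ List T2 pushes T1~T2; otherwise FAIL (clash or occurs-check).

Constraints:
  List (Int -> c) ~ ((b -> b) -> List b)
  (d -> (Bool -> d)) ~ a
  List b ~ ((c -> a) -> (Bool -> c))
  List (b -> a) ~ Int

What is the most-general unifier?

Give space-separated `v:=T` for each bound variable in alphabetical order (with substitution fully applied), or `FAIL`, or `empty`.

step 1: unify List (Int -> c) ~ ((b -> b) -> List b)  [subst: {-} | 3 pending]
  clash: List (Int -> c) vs ((b -> b) -> List b)

Answer: FAIL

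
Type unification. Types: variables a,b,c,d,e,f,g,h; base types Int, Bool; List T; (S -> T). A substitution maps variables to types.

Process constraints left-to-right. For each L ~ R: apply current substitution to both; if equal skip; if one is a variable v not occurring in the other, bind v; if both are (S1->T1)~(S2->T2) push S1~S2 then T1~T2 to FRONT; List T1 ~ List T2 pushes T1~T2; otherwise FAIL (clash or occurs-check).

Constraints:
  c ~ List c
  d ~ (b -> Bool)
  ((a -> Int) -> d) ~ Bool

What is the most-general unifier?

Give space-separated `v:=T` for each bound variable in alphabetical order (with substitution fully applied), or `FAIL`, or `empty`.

step 1: unify c ~ List c  [subst: {-} | 2 pending]
  occurs-check fail: c in List c

Answer: FAIL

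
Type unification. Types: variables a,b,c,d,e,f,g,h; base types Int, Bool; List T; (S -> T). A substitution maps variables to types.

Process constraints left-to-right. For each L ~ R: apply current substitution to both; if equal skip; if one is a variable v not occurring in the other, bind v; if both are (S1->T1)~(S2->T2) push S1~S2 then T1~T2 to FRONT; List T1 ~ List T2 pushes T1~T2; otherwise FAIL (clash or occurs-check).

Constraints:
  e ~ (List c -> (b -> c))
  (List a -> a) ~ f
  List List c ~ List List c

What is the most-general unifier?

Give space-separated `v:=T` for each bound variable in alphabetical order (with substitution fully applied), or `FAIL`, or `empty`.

Answer: e:=(List c -> (b -> c)) f:=(List a -> a)

Derivation:
step 1: unify e ~ (List c -> (b -> c))  [subst: {-} | 2 pending]
  bind e := (List c -> (b -> c))
step 2: unify (List a -> a) ~ f  [subst: {e:=(List c -> (b -> c))} | 1 pending]
  bind f := (List a -> a)
step 3: unify List List c ~ List List c  [subst: {e:=(List c -> (b -> c)), f:=(List a -> a)} | 0 pending]
  -> identical, skip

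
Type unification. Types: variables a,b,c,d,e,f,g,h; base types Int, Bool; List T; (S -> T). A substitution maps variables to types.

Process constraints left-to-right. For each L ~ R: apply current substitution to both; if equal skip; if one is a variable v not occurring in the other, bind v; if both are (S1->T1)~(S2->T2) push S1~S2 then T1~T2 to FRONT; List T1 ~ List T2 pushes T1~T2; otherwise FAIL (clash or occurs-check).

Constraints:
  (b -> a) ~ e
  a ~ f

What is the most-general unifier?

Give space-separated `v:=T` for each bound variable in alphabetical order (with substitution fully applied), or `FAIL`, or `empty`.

step 1: unify (b -> a) ~ e  [subst: {-} | 1 pending]
  bind e := (b -> a)
step 2: unify a ~ f  [subst: {e:=(b -> a)} | 0 pending]
  bind a := f

Answer: a:=f e:=(b -> f)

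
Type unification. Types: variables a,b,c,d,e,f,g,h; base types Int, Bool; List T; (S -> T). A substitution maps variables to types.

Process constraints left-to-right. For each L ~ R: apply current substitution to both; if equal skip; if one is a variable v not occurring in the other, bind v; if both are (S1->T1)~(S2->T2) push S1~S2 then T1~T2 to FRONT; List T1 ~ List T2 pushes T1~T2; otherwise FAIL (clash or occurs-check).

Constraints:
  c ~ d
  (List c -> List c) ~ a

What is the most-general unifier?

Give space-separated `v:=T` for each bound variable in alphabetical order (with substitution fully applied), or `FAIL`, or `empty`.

Answer: a:=(List d -> List d) c:=d

Derivation:
step 1: unify c ~ d  [subst: {-} | 1 pending]
  bind c := d
step 2: unify (List d -> List d) ~ a  [subst: {c:=d} | 0 pending]
  bind a := (List d -> List d)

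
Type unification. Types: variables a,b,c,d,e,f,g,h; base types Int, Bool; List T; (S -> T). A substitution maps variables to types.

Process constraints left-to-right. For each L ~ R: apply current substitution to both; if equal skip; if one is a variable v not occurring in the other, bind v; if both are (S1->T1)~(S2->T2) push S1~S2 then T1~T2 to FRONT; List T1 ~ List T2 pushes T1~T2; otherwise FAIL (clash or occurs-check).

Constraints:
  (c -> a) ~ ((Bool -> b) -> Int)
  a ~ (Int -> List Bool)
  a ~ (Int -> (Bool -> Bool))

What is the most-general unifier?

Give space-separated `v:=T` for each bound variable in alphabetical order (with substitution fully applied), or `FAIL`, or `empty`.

Answer: FAIL

Derivation:
step 1: unify (c -> a) ~ ((Bool -> b) -> Int)  [subst: {-} | 2 pending]
  -> decompose arrow: push c~(Bool -> b), a~Int
step 2: unify c ~ (Bool -> b)  [subst: {-} | 3 pending]
  bind c := (Bool -> b)
step 3: unify a ~ Int  [subst: {c:=(Bool -> b)} | 2 pending]
  bind a := Int
step 4: unify Int ~ (Int -> List Bool)  [subst: {c:=(Bool -> b), a:=Int} | 1 pending]
  clash: Int vs (Int -> List Bool)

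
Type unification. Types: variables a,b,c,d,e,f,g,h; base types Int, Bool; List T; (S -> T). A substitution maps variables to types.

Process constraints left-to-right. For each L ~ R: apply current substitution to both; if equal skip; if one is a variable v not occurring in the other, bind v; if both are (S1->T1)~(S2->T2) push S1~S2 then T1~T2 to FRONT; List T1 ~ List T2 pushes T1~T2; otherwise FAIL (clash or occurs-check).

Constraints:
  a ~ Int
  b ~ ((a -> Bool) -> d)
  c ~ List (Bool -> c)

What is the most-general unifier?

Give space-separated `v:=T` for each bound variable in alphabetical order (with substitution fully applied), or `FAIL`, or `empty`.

Answer: FAIL

Derivation:
step 1: unify a ~ Int  [subst: {-} | 2 pending]
  bind a := Int
step 2: unify b ~ ((Int -> Bool) -> d)  [subst: {a:=Int} | 1 pending]
  bind b := ((Int -> Bool) -> d)
step 3: unify c ~ List (Bool -> c)  [subst: {a:=Int, b:=((Int -> Bool) -> d)} | 0 pending]
  occurs-check fail: c in List (Bool -> c)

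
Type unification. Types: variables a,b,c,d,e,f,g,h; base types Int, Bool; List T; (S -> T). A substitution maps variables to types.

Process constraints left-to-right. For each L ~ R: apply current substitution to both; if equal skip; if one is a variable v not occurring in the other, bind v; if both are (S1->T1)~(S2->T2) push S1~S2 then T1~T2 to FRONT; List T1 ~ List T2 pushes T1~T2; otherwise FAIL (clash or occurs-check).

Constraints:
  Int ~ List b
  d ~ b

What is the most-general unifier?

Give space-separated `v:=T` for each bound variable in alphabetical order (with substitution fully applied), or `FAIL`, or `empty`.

step 1: unify Int ~ List b  [subst: {-} | 1 pending]
  clash: Int vs List b

Answer: FAIL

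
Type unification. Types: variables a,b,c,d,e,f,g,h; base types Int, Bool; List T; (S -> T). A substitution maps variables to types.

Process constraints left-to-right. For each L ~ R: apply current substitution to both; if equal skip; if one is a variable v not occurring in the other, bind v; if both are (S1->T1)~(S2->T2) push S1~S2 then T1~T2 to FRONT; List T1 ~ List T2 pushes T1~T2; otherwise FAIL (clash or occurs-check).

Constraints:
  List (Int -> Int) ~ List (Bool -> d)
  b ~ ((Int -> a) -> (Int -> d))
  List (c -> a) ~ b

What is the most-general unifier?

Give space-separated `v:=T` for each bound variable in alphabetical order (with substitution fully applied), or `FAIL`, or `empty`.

Answer: FAIL

Derivation:
step 1: unify List (Int -> Int) ~ List (Bool -> d)  [subst: {-} | 2 pending]
  -> decompose List: push (Int -> Int)~(Bool -> d)
step 2: unify (Int -> Int) ~ (Bool -> d)  [subst: {-} | 2 pending]
  -> decompose arrow: push Int~Bool, Int~d
step 3: unify Int ~ Bool  [subst: {-} | 3 pending]
  clash: Int vs Bool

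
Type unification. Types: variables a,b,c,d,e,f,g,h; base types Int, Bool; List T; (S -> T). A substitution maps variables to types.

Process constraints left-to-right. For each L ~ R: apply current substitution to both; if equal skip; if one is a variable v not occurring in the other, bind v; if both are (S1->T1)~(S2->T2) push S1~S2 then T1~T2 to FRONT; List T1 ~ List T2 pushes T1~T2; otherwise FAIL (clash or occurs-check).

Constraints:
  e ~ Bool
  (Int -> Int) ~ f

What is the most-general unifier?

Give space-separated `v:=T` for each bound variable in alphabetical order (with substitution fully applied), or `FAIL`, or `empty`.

Answer: e:=Bool f:=(Int -> Int)

Derivation:
step 1: unify e ~ Bool  [subst: {-} | 1 pending]
  bind e := Bool
step 2: unify (Int -> Int) ~ f  [subst: {e:=Bool} | 0 pending]
  bind f := (Int -> Int)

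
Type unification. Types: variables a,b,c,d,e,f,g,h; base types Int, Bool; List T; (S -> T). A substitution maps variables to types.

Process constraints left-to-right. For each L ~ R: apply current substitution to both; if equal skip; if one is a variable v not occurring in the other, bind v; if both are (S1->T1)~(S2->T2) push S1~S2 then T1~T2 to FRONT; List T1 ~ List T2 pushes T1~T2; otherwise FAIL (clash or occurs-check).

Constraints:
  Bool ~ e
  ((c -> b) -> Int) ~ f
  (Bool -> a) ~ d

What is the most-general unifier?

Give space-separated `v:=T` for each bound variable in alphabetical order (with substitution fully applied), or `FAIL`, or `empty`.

step 1: unify Bool ~ e  [subst: {-} | 2 pending]
  bind e := Bool
step 2: unify ((c -> b) -> Int) ~ f  [subst: {e:=Bool} | 1 pending]
  bind f := ((c -> b) -> Int)
step 3: unify (Bool -> a) ~ d  [subst: {e:=Bool, f:=((c -> b) -> Int)} | 0 pending]
  bind d := (Bool -> a)

Answer: d:=(Bool -> a) e:=Bool f:=((c -> b) -> Int)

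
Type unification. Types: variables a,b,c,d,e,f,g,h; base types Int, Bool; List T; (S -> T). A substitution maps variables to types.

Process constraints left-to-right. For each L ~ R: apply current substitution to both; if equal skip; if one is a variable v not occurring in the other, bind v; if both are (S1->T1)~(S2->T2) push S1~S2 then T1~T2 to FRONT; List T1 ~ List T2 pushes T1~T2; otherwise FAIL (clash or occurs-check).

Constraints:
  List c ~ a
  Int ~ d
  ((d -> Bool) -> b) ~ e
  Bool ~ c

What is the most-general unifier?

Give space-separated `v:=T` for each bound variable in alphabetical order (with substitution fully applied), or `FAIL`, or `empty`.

step 1: unify List c ~ a  [subst: {-} | 3 pending]
  bind a := List c
step 2: unify Int ~ d  [subst: {a:=List c} | 2 pending]
  bind d := Int
step 3: unify ((Int -> Bool) -> b) ~ e  [subst: {a:=List c, d:=Int} | 1 pending]
  bind e := ((Int -> Bool) -> b)
step 4: unify Bool ~ c  [subst: {a:=List c, d:=Int, e:=((Int -> Bool) -> b)} | 0 pending]
  bind c := Bool

Answer: a:=List Bool c:=Bool d:=Int e:=((Int -> Bool) -> b)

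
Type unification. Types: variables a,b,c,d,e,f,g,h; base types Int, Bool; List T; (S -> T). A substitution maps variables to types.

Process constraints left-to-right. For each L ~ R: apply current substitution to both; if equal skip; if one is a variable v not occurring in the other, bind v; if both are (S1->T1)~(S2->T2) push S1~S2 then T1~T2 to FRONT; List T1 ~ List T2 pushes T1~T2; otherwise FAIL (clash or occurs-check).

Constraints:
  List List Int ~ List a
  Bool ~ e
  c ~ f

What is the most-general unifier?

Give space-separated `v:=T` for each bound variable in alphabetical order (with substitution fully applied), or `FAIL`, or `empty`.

Answer: a:=List Int c:=f e:=Bool

Derivation:
step 1: unify List List Int ~ List a  [subst: {-} | 2 pending]
  -> decompose List: push List Int~a
step 2: unify List Int ~ a  [subst: {-} | 2 pending]
  bind a := List Int
step 3: unify Bool ~ e  [subst: {a:=List Int} | 1 pending]
  bind e := Bool
step 4: unify c ~ f  [subst: {a:=List Int, e:=Bool} | 0 pending]
  bind c := f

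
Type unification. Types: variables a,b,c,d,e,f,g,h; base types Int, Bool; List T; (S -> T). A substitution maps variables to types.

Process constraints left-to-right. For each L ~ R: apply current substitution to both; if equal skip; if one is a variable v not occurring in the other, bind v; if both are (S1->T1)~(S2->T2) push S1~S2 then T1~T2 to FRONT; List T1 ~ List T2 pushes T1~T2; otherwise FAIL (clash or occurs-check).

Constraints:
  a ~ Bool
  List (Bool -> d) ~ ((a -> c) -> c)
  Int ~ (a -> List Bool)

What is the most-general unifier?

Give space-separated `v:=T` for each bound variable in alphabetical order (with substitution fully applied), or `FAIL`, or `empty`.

Answer: FAIL

Derivation:
step 1: unify a ~ Bool  [subst: {-} | 2 pending]
  bind a := Bool
step 2: unify List (Bool -> d) ~ ((Bool -> c) -> c)  [subst: {a:=Bool} | 1 pending]
  clash: List (Bool -> d) vs ((Bool -> c) -> c)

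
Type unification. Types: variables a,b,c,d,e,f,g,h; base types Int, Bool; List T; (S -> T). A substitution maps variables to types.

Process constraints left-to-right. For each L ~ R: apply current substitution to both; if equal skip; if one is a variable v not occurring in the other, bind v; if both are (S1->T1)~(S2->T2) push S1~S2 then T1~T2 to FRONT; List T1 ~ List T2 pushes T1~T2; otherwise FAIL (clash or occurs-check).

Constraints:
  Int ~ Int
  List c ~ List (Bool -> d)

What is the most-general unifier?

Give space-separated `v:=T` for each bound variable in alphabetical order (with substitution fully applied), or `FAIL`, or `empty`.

step 1: unify Int ~ Int  [subst: {-} | 1 pending]
  -> identical, skip
step 2: unify List c ~ List (Bool -> d)  [subst: {-} | 0 pending]
  -> decompose List: push c~(Bool -> d)
step 3: unify c ~ (Bool -> d)  [subst: {-} | 0 pending]
  bind c := (Bool -> d)

Answer: c:=(Bool -> d)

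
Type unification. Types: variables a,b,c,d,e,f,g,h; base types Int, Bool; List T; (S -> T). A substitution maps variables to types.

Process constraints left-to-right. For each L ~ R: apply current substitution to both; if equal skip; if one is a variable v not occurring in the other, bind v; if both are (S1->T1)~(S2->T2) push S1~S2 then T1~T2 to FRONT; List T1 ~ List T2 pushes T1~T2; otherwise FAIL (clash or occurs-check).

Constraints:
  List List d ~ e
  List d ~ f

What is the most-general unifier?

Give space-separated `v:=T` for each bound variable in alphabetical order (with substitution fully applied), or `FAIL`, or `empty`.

step 1: unify List List d ~ e  [subst: {-} | 1 pending]
  bind e := List List d
step 2: unify List d ~ f  [subst: {e:=List List d} | 0 pending]
  bind f := List d

Answer: e:=List List d f:=List d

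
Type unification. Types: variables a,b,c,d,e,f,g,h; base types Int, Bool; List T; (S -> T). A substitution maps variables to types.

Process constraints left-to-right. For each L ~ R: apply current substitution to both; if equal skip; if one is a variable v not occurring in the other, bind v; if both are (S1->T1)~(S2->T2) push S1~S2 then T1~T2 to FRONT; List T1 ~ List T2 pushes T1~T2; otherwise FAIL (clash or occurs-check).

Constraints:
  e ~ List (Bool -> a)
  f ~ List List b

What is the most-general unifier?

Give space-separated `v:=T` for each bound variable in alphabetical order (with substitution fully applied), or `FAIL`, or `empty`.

step 1: unify e ~ List (Bool -> a)  [subst: {-} | 1 pending]
  bind e := List (Bool -> a)
step 2: unify f ~ List List b  [subst: {e:=List (Bool -> a)} | 0 pending]
  bind f := List List b

Answer: e:=List (Bool -> a) f:=List List b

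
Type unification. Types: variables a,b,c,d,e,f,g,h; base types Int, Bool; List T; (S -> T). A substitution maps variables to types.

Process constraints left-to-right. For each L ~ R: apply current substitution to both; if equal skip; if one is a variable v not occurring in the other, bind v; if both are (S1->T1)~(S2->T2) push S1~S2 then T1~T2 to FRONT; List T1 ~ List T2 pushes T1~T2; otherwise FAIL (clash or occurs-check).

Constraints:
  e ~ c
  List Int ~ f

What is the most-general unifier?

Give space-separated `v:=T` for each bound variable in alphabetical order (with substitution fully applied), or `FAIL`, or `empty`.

Answer: e:=c f:=List Int

Derivation:
step 1: unify e ~ c  [subst: {-} | 1 pending]
  bind e := c
step 2: unify List Int ~ f  [subst: {e:=c} | 0 pending]
  bind f := List Int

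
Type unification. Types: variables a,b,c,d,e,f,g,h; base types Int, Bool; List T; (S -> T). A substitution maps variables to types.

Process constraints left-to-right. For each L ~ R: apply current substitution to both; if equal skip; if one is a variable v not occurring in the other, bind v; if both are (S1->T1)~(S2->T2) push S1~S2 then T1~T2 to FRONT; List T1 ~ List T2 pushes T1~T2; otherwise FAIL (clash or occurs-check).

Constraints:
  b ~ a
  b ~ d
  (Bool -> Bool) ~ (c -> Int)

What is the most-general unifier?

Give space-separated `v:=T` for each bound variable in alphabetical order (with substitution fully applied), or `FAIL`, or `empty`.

step 1: unify b ~ a  [subst: {-} | 2 pending]
  bind b := a
step 2: unify a ~ d  [subst: {b:=a} | 1 pending]
  bind a := d
step 3: unify (Bool -> Bool) ~ (c -> Int)  [subst: {b:=a, a:=d} | 0 pending]
  -> decompose arrow: push Bool~c, Bool~Int
step 4: unify Bool ~ c  [subst: {b:=a, a:=d} | 1 pending]
  bind c := Bool
step 5: unify Bool ~ Int  [subst: {b:=a, a:=d, c:=Bool} | 0 pending]
  clash: Bool vs Int

Answer: FAIL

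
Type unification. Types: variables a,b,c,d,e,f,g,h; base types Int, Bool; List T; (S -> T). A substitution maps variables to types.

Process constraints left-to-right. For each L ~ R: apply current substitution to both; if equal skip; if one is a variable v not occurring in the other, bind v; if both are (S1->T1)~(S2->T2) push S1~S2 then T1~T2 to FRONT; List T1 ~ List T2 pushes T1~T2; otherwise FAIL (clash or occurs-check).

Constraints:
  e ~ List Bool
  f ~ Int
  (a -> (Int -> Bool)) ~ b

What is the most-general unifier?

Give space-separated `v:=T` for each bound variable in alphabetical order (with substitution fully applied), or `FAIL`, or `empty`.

step 1: unify e ~ List Bool  [subst: {-} | 2 pending]
  bind e := List Bool
step 2: unify f ~ Int  [subst: {e:=List Bool} | 1 pending]
  bind f := Int
step 3: unify (a -> (Int -> Bool)) ~ b  [subst: {e:=List Bool, f:=Int} | 0 pending]
  bind b := (a -> (Int -> Bool))

Answer: b:=(a -> (Int -> Bool)) e:=List Bool f:=Int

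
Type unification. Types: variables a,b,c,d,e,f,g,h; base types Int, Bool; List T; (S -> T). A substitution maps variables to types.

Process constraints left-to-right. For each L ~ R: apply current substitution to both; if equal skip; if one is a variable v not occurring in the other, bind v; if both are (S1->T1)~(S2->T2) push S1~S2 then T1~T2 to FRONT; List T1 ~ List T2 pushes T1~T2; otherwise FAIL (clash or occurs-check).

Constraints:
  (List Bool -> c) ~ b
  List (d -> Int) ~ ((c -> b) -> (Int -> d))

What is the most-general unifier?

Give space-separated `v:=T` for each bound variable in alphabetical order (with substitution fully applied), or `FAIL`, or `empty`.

step 1: unify (List Bool -> c) ~ b  [subst: {-} | 1 pending]
  bind b := (List Bool -> c)
step 2: unify List (d -> Int) ~ ((c -> (List Bool -> c)) -> (Int -> d))  [subst: {b:=(List Bool -> c)} | 0 pending]
  clash: List (d -> Int) vs ((c -> (List Bool -> c)) -> (Int -> d))

Answer: FAIL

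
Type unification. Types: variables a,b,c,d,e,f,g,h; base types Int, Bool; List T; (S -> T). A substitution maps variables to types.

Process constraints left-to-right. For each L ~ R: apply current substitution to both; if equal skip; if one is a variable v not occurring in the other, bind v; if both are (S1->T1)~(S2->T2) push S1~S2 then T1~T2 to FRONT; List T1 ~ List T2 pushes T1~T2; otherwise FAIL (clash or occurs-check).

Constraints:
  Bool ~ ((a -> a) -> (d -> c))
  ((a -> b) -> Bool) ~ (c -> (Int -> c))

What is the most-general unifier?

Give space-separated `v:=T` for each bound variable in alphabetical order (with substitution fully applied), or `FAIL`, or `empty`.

Answer: FAIL

Derivation:
step 1: unify Bool ~ ((a -> a) -> (d -> c))  [subst: {-} | 1 pending]
  clash: Bool vs ((a -> a) -> (d -> c))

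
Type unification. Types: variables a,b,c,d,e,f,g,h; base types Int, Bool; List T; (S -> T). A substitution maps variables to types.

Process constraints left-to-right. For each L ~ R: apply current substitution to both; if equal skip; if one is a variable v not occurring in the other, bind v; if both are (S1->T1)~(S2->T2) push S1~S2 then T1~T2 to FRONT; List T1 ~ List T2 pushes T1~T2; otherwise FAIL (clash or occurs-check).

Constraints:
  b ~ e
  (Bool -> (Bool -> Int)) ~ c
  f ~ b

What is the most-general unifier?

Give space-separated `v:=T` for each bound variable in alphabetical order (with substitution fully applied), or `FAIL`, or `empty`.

Answer: b:=e c:=(Bool -> (Bool -> Int)) f:=e

Derivation:
step 1: unify b ~ e  [subst: {-} | 2 pending]
  bind b := e
step 2: unify (Bool -> (Bool -> Int)) ~ c  [subst: {b:=e} | 1 pending]
  bind c := (Bool -> (Bool -> Int))
step 3: unify f ~ e  [subst: {b:=e, c:=(Bool -> (Bool -> Int))} | 0 pending]
  bind f := e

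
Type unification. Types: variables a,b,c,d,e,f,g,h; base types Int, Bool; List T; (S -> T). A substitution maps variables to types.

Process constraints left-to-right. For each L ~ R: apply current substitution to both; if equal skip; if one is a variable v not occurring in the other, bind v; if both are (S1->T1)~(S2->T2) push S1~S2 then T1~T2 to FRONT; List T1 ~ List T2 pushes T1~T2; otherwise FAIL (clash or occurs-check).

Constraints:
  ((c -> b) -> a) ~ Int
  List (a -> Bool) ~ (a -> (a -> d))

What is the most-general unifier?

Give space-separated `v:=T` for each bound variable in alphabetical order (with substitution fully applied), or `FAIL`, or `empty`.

step 1: unify ((c -> b) -> a) ~ Int  [subst: {-} | 1 pending]
  clash: ((c -> b) -> a) vs Int

Answer: FAIL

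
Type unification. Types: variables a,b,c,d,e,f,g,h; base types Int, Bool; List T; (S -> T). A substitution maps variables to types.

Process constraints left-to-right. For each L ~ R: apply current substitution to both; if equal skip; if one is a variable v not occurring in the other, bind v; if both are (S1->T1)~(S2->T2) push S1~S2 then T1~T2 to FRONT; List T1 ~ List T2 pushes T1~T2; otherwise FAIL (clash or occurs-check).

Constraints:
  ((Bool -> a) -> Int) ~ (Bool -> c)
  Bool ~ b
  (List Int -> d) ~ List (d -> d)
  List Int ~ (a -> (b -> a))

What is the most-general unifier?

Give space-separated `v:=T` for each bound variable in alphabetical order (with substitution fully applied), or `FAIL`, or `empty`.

step 1: unify ((Bool -> a) -> Int) ~ (Bool -> c)  [subst: {-} | 3 pending]
  -> decompose arrow: push (Bool -> a)~Bool, Int~c
step 2: unify (Bool -> a) ~ Bool  [subst: {-} | 4 pending]
  clash: (Bool -> a) vs Bool

Answer: FAIL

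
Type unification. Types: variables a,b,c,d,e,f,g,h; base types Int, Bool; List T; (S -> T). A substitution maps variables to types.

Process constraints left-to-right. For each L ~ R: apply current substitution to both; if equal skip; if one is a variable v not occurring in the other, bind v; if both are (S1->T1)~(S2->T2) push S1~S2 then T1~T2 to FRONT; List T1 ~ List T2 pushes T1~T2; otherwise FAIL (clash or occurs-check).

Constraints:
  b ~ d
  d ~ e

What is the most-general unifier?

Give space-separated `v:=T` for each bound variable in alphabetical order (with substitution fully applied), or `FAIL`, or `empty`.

Answer: b:=e d:=e

Derivation:
step 1: unify b ~ d  [subst: {-} | 1 pending]
  bind b := d
step 2: unify d ~ e  [subst: {b:=d} | 0 pending]
  bind d := e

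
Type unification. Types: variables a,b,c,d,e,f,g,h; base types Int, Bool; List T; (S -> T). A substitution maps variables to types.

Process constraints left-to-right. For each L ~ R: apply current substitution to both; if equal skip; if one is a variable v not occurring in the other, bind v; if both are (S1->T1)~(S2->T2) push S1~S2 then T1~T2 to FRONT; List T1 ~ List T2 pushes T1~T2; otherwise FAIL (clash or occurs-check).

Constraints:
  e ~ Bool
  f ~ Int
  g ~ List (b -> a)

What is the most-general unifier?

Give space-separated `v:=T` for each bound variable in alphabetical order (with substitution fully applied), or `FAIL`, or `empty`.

Answer: e:=Bool f:=Int g:=List (b -> a)

Derivation:
step 1: unify e ~ Bool  [subst: {-} | 2 pending]
  bind e := Bool
step 2: unify f ~ Int  [subst: {e:=Bool} | 1 pending]
  bind f := Int
step 3: unify g ~ List (b -> a)  [subst: {e:=Bool, f:=Int} | 0 pending]
  bind g := List (b -> a)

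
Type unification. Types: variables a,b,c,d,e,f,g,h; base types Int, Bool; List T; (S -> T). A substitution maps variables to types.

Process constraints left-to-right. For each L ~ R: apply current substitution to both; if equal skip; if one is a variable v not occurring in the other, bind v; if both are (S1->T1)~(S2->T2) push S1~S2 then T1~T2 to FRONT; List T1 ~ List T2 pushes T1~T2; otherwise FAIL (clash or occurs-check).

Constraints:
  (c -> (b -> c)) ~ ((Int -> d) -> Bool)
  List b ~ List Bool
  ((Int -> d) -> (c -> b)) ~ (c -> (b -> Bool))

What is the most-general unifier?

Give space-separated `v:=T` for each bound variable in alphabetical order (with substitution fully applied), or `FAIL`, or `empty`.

step 1: unify (c -> (b -> c)) ~ ((Int -> d) -> Bool)  [subst: {-} | 2 pending]
  -> decompose arrow: push c~(Int -> d), (b -> c)~Bool
step 2: unify c ~ (Int -> d)  [subst: {-} | 3 pending]
  bind c := (Int -> d)
step 3: unify (b -> (Int -> d)) ~ Bool  [subst: {c:=(Int -> d)} | 2 pending]
  clash: (b -> (Int -> d)) vs Bool

Answer: FAIL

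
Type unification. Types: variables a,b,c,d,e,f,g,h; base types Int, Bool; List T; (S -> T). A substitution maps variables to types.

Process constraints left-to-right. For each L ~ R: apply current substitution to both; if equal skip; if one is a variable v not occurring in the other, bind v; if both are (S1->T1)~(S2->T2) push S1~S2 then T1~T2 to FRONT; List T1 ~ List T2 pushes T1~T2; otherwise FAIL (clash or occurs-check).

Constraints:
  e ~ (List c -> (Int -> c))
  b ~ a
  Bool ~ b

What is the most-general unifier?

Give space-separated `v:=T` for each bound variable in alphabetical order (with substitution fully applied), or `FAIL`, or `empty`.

step 1: unify e ~ (List c -> (Int -> c))  [subst: {-} | 2 pending]
  bind e := (List c -> (Int -> c))
step 2: unify b ~ a  [subst: {e:=(List c -> (Int -> c))} | 1 pending]
  bind b := a
step 3: unify Bool ~ a  [subst: {e:=(List c -> (Int -> c)), b:=a} | 0 pending]
  bind a := Bool

Answer: a:=Bool b:=Bool e:=(List c -> (Int -> c))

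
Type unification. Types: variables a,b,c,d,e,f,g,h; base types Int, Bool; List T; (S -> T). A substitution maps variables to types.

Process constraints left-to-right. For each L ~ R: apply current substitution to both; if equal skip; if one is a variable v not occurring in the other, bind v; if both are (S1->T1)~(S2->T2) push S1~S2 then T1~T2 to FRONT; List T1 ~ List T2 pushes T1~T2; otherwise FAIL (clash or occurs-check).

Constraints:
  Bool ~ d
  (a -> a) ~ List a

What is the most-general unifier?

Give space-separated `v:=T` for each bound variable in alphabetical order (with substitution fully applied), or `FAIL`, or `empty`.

Answer: FAIL

Derivation:
step 1: unify Bool ~ d  [subst: {-} | 1 pending]
  bind d := Bool
step 2: unify (a -> a) ~ List a  [subst: {d:=Bool} | 0 pending]
  clash: (a -> a) vs List a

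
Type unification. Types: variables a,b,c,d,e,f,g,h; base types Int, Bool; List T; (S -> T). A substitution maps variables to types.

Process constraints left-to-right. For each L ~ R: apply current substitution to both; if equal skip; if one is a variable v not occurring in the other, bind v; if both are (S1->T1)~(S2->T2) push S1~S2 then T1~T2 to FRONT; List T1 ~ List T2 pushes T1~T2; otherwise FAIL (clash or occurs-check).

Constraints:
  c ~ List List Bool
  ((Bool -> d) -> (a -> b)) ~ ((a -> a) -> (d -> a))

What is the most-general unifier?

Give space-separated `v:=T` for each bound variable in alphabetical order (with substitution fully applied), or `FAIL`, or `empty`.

step 1: unify c ~ List List Bool  [subst: {-} | 1 pending]
  bind c := List List Bool
step 2: unify ((Bool -> d) -> (a -> b)) ~ ((a -> a) -> (d -> a))  [subst: {c:=List List Bool} | 0 pending]
  -> decompose arrow: push (Bool -> d)~(a -> a), (a -> b)~(d -> a)
step 3: unify (Bool -> d) ~ (a -> a)  [subst: {c:=List List Bool} | 1 pending]
  -> decompose arrow: push Bool~a, d~a
step 4: unify Bool ~ a  [subst: {c:=List List Bool} | 2 pending]
  bind a := Bool
step 5: unify d ~ Bool  [subst: {c:=List List Bool, a:=Bool} | 1 pending]
  bind d := Bool
step 6: unify (Bool -> b) ~ (Bool -> Bool)  [subst: {c:=List List Bool, a:=Bool, d:=Bool} | 0 pending]
  -> decompose arrow: push Bool~Bool, b~Bool
step 7: unify Bool ~ Bool  [subst: {c:=List List Bool, a:=Bool, d:=Bool} | 1 pending]
  -> identical, skip
step 8: unify b ~ Bool  [subst: {c:=List List Bool, a:=Bool, d:=Bool} | 0 pending]
  bind b := Bool

Answer: a:=Bool b:=Bool c:=List List Bool d:=Bool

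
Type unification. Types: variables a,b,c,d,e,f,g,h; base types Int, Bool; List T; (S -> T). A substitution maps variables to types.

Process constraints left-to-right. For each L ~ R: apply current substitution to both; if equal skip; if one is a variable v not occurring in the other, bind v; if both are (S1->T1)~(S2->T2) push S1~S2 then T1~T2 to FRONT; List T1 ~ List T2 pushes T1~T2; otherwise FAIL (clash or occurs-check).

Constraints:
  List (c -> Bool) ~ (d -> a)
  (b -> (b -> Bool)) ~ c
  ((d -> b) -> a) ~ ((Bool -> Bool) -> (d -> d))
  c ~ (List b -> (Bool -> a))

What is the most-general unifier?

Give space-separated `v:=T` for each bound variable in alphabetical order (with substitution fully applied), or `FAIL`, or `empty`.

step 1: unify List (c -> Bool) ~ (d -> a)  [subst: {-} | 3 pending]
  clash: List (c -> Bool) vs (d -> a)

Answer: FAIL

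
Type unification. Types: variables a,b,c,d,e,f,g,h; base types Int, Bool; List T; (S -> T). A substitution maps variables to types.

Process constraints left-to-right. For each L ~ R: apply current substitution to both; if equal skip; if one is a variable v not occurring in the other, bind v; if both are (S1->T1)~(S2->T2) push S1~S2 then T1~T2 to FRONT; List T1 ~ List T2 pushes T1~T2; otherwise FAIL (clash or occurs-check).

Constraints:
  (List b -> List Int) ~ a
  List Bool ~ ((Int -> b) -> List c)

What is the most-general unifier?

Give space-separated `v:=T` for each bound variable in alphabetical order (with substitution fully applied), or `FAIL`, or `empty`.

step 1: unify (List b -> List Int) ~ a  [subst: {-} | 1 pending]
  bind a := (List b -> List Int)
step 2: unify List Bool ~ ((Int -> b) -> List c)  [subst: {a:=(List b -> List Int)} | 0 pending]
  clash: List Bool vs ((Int -> b) -> List c)

Answer: FAIL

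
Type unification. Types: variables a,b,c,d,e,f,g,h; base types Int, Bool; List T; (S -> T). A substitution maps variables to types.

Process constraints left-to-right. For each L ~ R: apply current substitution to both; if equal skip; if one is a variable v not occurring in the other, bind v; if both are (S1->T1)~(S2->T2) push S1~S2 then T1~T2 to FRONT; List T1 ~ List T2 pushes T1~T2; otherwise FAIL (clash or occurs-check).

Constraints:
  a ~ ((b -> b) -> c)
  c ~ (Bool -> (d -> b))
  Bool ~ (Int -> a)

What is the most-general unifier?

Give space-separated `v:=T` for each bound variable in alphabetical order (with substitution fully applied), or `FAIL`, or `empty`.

step 1: unify a ~ ((b -> b) -> c)  [subst: {-} | 2 pending]
  bind a := ((b -> b) -> c)
step 2: unify c ~ (Bool -> (d -> b))  [subst: {a:=((b -> b) -> c)} | 1 pending]
  bind c := (Bool -> (d -> b))
step 3: unify Bool ~ (Int -> ((b -> b) -> (Bool -> (d -> b))))  [subst: {a:=((b -> b) -> c), c:=(Bool -> (d -> b))} | 0 pending]
  clash: Bool vs (Int -> ((b -> b) -> (Bool -> (d -> b))))

Answer: FAIL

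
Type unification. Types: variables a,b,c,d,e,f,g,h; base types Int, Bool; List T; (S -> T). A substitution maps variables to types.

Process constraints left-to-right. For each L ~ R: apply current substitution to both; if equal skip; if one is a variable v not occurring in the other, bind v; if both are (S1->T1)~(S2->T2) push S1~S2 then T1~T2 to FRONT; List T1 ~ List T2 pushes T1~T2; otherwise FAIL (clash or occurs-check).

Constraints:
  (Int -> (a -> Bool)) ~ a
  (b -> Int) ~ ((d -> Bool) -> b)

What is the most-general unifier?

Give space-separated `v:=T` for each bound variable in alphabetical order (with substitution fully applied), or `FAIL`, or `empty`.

Answer: FAIL

Derivation:
step 1: unify (Int -> (a -> Bool)) ~ a  [subst: {-} | 1 pending]
  occurs-check fail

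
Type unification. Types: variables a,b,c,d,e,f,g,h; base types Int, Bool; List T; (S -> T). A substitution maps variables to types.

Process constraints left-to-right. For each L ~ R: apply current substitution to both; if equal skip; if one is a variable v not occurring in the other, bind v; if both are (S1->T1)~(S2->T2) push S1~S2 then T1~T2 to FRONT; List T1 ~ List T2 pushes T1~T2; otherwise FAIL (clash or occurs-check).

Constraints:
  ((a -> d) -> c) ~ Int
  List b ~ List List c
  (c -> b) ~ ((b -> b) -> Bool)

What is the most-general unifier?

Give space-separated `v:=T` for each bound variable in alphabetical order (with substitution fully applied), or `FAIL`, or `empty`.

step 1: unify ((a -> d) -> c) ~ Int  [subst: {-} | 2 pending]
  clash: ((a -> d) -> c) vs Int

Answer: FAIL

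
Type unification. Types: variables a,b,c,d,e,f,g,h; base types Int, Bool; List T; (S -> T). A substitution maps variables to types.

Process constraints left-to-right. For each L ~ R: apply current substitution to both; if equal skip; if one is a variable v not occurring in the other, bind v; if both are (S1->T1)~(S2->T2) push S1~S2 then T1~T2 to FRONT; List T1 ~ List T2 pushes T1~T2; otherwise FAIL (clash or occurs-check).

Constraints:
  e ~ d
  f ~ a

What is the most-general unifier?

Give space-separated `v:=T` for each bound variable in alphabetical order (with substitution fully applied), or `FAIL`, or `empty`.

Answer: e:=d f:=a

Derivation:
step 1: unify e ~ d  [subst: {-} | 1 pending]
  bind e := d
step 2: unify f ~ a  [subst: {e:=d} | 0 pending]
  bind f := a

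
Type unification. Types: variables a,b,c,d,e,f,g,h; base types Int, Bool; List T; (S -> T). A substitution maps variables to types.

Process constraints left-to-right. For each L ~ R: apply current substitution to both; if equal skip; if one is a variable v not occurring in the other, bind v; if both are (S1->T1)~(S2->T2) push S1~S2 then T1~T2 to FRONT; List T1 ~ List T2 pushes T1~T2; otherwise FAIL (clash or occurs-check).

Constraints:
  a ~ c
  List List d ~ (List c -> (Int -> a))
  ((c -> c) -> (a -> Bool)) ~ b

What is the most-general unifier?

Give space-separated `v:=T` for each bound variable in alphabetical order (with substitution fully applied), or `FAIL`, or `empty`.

Answer: FAIL

Derivation:
step 1: unify a ~ c  [subst: {-} | 2 pending]
  bind a := c
step 2: unify List List d ~ (List c -> (Int -> c))  [subst: {a:=c} | 1 pending]
  clash: List List d vs (List c -> (Int -> c))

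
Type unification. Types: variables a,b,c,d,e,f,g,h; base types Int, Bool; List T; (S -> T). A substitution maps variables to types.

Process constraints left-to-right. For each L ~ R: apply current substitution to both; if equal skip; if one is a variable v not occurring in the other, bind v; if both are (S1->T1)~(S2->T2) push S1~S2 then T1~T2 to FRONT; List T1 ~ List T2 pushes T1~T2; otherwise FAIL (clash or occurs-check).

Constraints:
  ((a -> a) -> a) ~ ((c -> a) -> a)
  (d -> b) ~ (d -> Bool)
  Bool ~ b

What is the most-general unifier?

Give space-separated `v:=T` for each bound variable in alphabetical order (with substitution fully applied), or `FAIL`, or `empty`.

Answer: a:=c b:=Bool

Derivation:
step 1: unify ((a -> a) -> a) ~ ((c -> a) -> a)  [subst: {-} | 2 pending]
  -> decompose arrow: push (a -> a)~(c -> a), a~a
step 2: unify (a -> a) ~ (c -> a)  [subst: {-} | 3 pending]
  -> decompose arrow: push a~c, a~a
step 3: unify a ~ c  [subst: {-} | 4 pending]
  bind a := c
step 4: unify c ~ c  [subst: {a:=c} | 3 pending]
  -> identical, skip
step 5: unify c ~ c  [subst: {a:=c} | 2 pending]
  -> identical, skip
step 6: unify (d -> b) ~ (d -> Bool)  [subst: {a:=c} | 1 pending]
  -> decompose arrow: push d~d, b~Bool
step 7: unify d ~ d  [subst: {a:=c} | 2 pending]
  -> identical, skip
step 8: unify b ~ Bool  [subst: {a:=c} | 1 pending]
  bind b := Bool
step 9: unify Bool ~ Bool  [subst: {a:=c, b:=Bool} | 0 pending]
  -> identical, skip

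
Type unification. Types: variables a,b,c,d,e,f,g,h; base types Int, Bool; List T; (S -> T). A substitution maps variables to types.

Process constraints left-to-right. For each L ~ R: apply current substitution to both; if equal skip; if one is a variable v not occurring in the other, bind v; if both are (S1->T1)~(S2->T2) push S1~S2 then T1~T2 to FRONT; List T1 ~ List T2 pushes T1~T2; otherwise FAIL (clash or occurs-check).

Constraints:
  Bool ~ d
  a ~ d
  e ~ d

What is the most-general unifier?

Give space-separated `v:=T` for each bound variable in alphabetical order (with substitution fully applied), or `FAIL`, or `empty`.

Answer: a:=Bool d:=Bool e:=Bool

Derivation:
step 1: unify Bool ~ d  [subst: {-} | 2 pending]
  bind d := Bool
step 2: unify a ~ Bool  [subst: {d:=Bool} | 1 pending]
  bind a := Bool
step 3: unify e ~ Bool  [subst: {d:=Bool, a:=Bool} | 0 pending]
  bind e := Bool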